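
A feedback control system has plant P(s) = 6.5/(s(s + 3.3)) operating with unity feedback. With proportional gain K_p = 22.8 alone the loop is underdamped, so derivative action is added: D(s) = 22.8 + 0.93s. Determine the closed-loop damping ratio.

Forward path: (22.8 + 0.93s)·6.5/(s(s+3.3)). The closed-loop characteristic equation is s² + (3.3 + 6.5·0.93)s + 6.5·22.8 = 0.
That is s² + 9.345s + 148.2 = 0, so ω_n = 12.17 rad/s and ζ = 9.345/(2·12.17) = 0.3838.

ζ = 0.384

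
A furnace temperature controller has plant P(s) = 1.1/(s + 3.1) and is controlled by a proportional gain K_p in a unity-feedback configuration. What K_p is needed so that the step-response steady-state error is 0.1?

The loop is type 0, so e_ss(step) = 1/(1 + K_pos) with K_pos = K_p·P(0).
P(0) = 0.3548. Require 1/(1 + K_p·0.3548) = 0.1, so 1 + 0.3548·K_p = 10.
K_p = (10 − 1)/0.3548 = 25.4.

K_p = 25.4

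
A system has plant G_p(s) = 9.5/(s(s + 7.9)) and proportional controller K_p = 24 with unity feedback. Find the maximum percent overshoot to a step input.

42.7%

From 1 + K_pG_p(s) = 0: s² + 7.9s + 228 = 0 ⇒ ω_n = 15.1, ζ = 0.2616.
%OS = 100·exp(−πζ/√(1−ζ²)) = 100·exp(−π·0.2616/√0.9316) = 42.7%.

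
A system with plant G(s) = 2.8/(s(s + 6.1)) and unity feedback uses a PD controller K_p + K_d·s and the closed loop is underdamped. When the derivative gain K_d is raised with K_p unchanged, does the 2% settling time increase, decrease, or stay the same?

decrease

Characteristic equation s² + (6.1 + 2.8K_d)s + 2.8K_p = 0: raising K_d increases ζω_n = (6.1+2.8K_d)/2 while the loop stays underdamped, so T_s ≈ 4/(ζω_n) decreases.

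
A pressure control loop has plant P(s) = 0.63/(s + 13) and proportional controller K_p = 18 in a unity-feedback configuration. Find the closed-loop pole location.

Closed-loop transfer function: T(s) = K_p·P(s)/(1 + K_p·P(s)) = 11.34/(s + 13 + 11.34) = 11.34/(s + 24.34).
The closed-loop pole is at s = −24.34.

s = -24.34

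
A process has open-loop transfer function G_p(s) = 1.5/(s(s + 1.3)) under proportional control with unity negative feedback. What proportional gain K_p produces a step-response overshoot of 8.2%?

K_p = 0.726

From %OS = 100·exp(−πζ/√(1−ζ²)) = 8.2%, ζ = −ln(0.082)/√(π²+ln²(0.082)) = 0.6228.
Characteristic equation s² + 1.3s + 1.5K_p = 0 gives ζ = 1.3/(2√(1.5K_p)).
Setting ζ = 0.6228: √(1.5K_p) = 1.3/(2·0.6228) = 1.044, so K_p = 1.089/1.5 = 0.726.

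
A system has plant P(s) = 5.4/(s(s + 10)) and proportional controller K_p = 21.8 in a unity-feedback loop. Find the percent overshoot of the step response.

19.6%

From 1 + K_pP(s) = 0: s² + 10s + 117.7 = 0 ⇒ ω_n = 10.85, ζ = 0.4608.
%OS = 100·exp(−πζ/√(1−ζ²)) = 100·exp(−π·0.4608/√0.7876) = 19.6%.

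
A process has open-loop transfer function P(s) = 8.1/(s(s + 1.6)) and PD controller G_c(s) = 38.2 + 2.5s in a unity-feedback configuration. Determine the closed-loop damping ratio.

ζ = 0.621

Forward path: (38.2 + 2.5s)·8.1/(s(s+1.6)). The closed-loop characteristic equation is s² + (1.6 + 8.1·2.5)s + 8.1·38.2 = 0.
That is s² + 21.85s + 309.4 = 0, so ω_n = 17.59 rad/s and ζ = 21.85/(2·17.59) = 0.6211.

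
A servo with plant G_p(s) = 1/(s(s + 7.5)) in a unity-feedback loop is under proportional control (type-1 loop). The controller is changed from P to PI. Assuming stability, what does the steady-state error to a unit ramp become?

0

The integrator raises the loop to type 2, so K_v → ∞ and e_ss to a ramp is zero.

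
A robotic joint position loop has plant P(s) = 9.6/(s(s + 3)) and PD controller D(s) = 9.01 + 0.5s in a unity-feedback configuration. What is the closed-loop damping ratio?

ζ = 0.419

Forward path: (9.01 + 0.5s)·9.6/(s(s+3)). The closed-loop characteristic equation is s² + (3 + 9.6·0.5)s + 9.6·9.01 = 0.
That is s² + 7.8s + 86.5 = 0, so ω_n = 9.3 rad/s and ζ = 7.8/(2·9.3) = 0.4193.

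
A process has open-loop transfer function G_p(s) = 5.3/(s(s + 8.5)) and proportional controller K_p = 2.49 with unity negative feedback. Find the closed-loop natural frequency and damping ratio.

ω_n = 3.63 rad/s, ζ = 1.17

1 + K_p·G_p(s) = 0 gives s² + 8.5s + 13.2 = 0.
So ω_n² = 13.2 ⇒ ω_n = 3.633 rad/s, and ζ = 8.5/(2ω_n) = 1.17.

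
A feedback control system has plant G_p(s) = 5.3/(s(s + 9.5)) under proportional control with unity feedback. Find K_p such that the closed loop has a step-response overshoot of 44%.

K_p = 66.6

From %OS = 100·exp(−πζ/√(1−ζ²)) = 44%, ζ = −ln(0.44)/√(π²+ln²(0.44)) = 0.2528.
Characteristic equation s² + 9.5s + 5.3K_p = 0 gives ζ = 9.5/(2√(5.3K_p)).
Setting ζ = 0.2528: √(5.3K_p) = 9.5/(2·0.2528) = 18.79, so K_p = 352.9/5.3 = 66.6.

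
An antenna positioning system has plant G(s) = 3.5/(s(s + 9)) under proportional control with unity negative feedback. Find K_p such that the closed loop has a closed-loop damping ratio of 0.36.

Closed-loop characteristic equation: s² + 9s + K_p·3.5 = 0.
So ω_n = √(3.5K_p) and 2ζω_n = 9, giving ζ = 9/(2√(3.5K_p)).
Setting ζ = 0.36: √(3.5K_p) = 9/(2·0.36) = 12.5, so K_p = 156.2/3.5 = 44.6.

K_p = 44.6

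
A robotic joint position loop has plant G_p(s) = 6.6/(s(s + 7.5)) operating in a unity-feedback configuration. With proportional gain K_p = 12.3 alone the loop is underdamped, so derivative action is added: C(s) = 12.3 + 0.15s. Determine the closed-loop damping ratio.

Forward path: (12.3 + 0.15s)·6.6/(s(s+7.5)). The closed-loop characteristic equation is s² + (7.5 + 6.6·0.15)s + 6.6·12.3 = 0.
That is s² + 8.49s + 81.18 = 0, so ω_n = 9.01 rad/s and ζ = 8.49/(2·9.01) = 0.4711.

ζ = 0.471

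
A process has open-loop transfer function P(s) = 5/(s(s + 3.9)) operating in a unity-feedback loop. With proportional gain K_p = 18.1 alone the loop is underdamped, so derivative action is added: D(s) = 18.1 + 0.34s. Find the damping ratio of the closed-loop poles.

Forward path: (18.1 + 0.34s)·5/(s(s+3.9)). The closed-loop characteristic equation is s² + (3.9 + 5·0.34)s + 5·18.1 = 0.
That is s² + 5.6s + 90.5 = 0, so ω_n = 9.513 rad/s and ζ = 5.6/(2·9.513) = 0.2943.

ζ = 0.294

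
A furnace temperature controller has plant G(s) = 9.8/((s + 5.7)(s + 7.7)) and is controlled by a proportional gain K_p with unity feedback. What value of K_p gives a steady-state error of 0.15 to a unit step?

K_p = 25.4

The loop is type 0, so e_ss(step) = 1/(1 + K_pos) with K_pos = K_p·G(0).
G(0) = 0.2233. Require 1/(1 + K_p·0.2233) = 0.15, so 1 + 0.2233·K_p = 6.667.
K_p = (6.667 − 1)/0.2233 = 25.4.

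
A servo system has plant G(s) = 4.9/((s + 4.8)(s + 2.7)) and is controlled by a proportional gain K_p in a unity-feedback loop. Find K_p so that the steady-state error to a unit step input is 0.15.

Steady-state error for a unit step on this type-0 loop is 1/(1 + K_p·G(0)).
G(0) = 0.3781. Require 1/(1 + K_p·0.3781) = 0.15, so 1 + 0.3781·K_p = 6.667.
K_p = (6.667 − 1)/0.3781 = 15.

K_p = 15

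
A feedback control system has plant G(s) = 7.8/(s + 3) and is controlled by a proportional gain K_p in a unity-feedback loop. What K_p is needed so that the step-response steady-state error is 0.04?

The loop is type 0, so e_ss(step) = 1/(1 + K_pos) with K_pos = K_p·G(0).
G(0) = 2.6. Require 1/(1 + K_p·2.6) = 0.04, so 1 + 2.6·K_p = 25.
K_p = (25 − 1)/2.6 = 9.23.

K_p = 9.23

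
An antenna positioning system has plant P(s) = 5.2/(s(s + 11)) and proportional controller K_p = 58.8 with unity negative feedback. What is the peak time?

From 1 + K_pP(s) = 0: s² + 11s + 305.8 = 0 ⇒ ω_n = 17.49, ζ = 0.3145.
Damped frequency ω_d = ω_n√(1−ζ²) = 16.6 rad/s, so peak time T_p = π/ω_d = 0.189 s.

T_p = 0.189 s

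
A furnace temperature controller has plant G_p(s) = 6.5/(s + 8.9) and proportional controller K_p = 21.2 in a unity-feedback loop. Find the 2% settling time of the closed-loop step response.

T_s ≈ 0.0273 s

Closed-loop transfer function: T(s) = K_p·G_p(s)/(1 + K_p·G_p(s)) = 137.8/(s + 8.9 + 137.8) = 137.8/(s + 146.7).
Time constant τ = 1/146.7 = 0.006817 s, so the 2% settling time is about 4τ = 0.0273 s.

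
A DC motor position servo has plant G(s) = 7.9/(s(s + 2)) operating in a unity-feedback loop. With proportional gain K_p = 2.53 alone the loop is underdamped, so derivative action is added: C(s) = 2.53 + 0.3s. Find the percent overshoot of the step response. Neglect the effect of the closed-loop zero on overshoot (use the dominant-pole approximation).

17.2%

Forward path: (2.53 + 0.3s)·7.9/(s(s+2)). The closed-loop characteristic equation is s² + (2 + 7.9·0.3)s + 7.9·2.53 = 0.
That is s² + 4.37s + 19.99 = 0, so ω_n = 4.471 rad/s and ζ = 4.37/(2·4.471) = 0.4887.
%OS = 100·exp(−πζ/√(1−ζ²)) = 17.2%.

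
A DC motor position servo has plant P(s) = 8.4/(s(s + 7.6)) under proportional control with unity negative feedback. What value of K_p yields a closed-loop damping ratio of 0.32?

K_p = 16.8

Closed-loop characteristic equation: s² + 7.6s + K_p·8.4 = 0.
So ω_n = √(8.4K_p) and 2ζω_n = 7.6, giving ζ = 7.6/(2√(8.4K_p)).
Setting ζ = 0.32: √(8.4K_p) = 7.6/(2·0.32) = 11.88, so K_p = 141/8.4 = 16.8.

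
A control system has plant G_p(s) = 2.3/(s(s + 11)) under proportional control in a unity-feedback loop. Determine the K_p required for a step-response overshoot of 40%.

From %OS = 100·exp(−πζ/√(1−ζ²)) = 40%, ζ = −ln(0.4)/√(π²+ln²(0.4)) = 0.28.
Characteristic equation s² + 11s + 2.3K_p = 0 gives ζ = 11/(2√(2.3K_p)).
Setting ζ = 0.28: √(2.3K_p) = 11/(2·0.28) = 19.64, so K_p = 385.8/2.3 = 168.

K_p = 168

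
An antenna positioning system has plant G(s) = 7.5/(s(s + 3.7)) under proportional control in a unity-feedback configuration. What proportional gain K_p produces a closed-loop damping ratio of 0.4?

Closed-loop characteristic equation: s² + 3.7s + K_p·7.5 = 0.
So ω_n = √(7.5K_p) and 2ζω_n = 3.7, giving ζ = 3.7/(2√(7.5K_p)).
Setting ζ = 0.4: √(7.5K_p) = 3.7/(2·0.4) = 4.625, so K_p = 21.39/7.5 = 2.85.

K_p = 2.85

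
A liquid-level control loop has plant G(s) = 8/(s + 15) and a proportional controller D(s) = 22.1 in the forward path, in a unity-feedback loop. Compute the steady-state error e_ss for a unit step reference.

0.0782

The loop is type 0. Static position error constant K_pos = D(0)·G(0) = 22.1·0.5333 = 11.79.
Steady-state error to a unit step: e_ss = 1/(1+K_pos) = 1/12.79 = 0.0782.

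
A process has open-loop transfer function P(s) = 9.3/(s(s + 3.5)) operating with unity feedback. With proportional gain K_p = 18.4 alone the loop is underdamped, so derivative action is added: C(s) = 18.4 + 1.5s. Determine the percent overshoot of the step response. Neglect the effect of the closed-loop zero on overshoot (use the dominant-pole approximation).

Forward path: (18.4 + 1.5s)·9.3/(s(s+3.5)). The closed-loop characteristic equation is s² + (3.5 + 9.3·1.5)s + 9.3·18.4 = 0.
That is s² + 17.45s + 171.1 = 0, so ω_n = 13.08 rad/s and ζ = 17.45/(2·13.08) = 0.667.
%OS = 100·exp(−πζ/√(1−ζ²)) = 6.01%.

6.01%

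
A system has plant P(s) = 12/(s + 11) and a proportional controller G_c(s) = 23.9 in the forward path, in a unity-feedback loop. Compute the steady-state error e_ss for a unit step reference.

The loop is type 0. Static position error constant K_pos = G_c(0)·P(0) = 23.9·1.091 = 26.07.
Steady-state error to a unit step: e_ss = 1/(1+K_pos) = 1/27.07 = 0.0369.

0.0369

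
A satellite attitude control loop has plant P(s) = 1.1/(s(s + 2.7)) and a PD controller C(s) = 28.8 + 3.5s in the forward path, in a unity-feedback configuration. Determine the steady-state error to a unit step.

0

The open loop C(s)P(s) has a pole at the origin (type 1), so the static position error constant is infinite and e_ss = 1/(1+∞) = 0.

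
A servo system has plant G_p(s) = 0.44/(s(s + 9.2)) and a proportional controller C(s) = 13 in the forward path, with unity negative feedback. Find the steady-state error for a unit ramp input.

1.61

The loop has one pole at the origin (type 1). Velocity error constant K_v = lim_{s→0} s·C(s)G_p(s) = 13·0.44/9.2 = 0.6217.
Steady-state error to a unit ramp: e_ss = 1/K_v = 1.61.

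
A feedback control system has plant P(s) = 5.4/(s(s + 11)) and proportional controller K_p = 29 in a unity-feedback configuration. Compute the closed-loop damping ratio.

ζ = 0.44

1 + K_p·P(s) = 0 gives s² + 11s + 156.6 = 0.
So ω_n² = 156.6 ⇒ ω_n = 12.51 rad/s, and ζ = 11/(2ω_n) = 0.44.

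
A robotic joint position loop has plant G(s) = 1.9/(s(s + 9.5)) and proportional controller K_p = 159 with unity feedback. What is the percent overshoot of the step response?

41%

The closed-loop denominator s² + 9.5s + 302.1 gives ω_n = √302.1 = 17.38 and ζ = 9.5/(2ω_n) = 0.2733.
%OS = 100·exp(−πζ/√(1−ζ²)) = 100·exp(−π·0.2733/√0.9253) = 41%.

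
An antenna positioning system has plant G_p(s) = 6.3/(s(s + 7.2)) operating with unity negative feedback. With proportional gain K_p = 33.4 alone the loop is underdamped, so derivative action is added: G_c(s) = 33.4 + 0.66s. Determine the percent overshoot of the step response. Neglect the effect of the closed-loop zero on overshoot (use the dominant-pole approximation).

Forward path: (33.4 + 0.66s)·6.3/(s(s+7.2)). The closed-loop characteristic equation is s² + (7.2 + 6.3·0.66)s + 6.3·33.4 = 0.
That is s² + 11.36s + 210.4 = 0, so ω_n = 14.51 rad/s and ζ = 11.36/(2·14.51) = 0.3915.
%OS = 100·exp(−πζ/√(1−ζ²)) = 26.3%.

26.3%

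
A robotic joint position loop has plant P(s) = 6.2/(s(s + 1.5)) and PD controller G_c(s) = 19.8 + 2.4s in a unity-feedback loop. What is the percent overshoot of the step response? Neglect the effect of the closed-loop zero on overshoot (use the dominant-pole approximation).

3.18%

Forward path: (19.8 + 2.4s)·6.2/(s(s+1.5)). The closed-loop characteristic equation is s² + (1.5 + 6.2·2.4)s + 6.2·19.8 = 0.
That is s² + 16.38s + 122.8 = 0, so ω_n = 11.08 rad/s and ζ = 16.38/(2·11.08) = 0.7392.
%OS = 100·exp(−πζ/√(1−ζ²)) = 3.18%.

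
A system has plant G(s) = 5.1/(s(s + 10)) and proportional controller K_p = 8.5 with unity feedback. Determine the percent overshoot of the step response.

From 1 + K_pG(s) = 0: s² + 10s + 43.35 = 0 ⇒ ω_n = 6.584, ζ = 0.7594.
%OS = 100·exp(−πζ/√(1−ζ²)) = 100·exp(−π·0.7594/√0.4233) = 2.56%.

2.56%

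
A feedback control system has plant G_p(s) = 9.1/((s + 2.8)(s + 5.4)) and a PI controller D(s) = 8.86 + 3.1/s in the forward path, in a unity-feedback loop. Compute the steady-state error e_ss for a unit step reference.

The open loop D(s)G_p(s) has a pole at the origin (type 1), so the static position error constant is infinite and e_ss = 1/(1+∞) = 0.

0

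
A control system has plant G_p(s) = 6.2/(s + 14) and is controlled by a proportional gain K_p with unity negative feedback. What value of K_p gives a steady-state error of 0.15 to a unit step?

For a type-0 loop with proportional control, e_ss = 1/(1 + K_p·G_p(0)).
G_p(0) = 0.4429. Require 1/(1 + K_p·0.4429) = 0.15, so 1 + 0.4429·K_p = 6.667.
K_p = (6.667 − 1)/0.4429 = 12.8.

K_p = 12.8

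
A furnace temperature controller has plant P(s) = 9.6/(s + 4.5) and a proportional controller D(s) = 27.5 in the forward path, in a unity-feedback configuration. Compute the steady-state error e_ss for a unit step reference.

The loop is type 0. Static position error constant K_pos = D(0)·P(0) = 27.5·2.133 = 58.67.
Steady-state error to a unit step: e_ss = 1/(1+K_pos) = 1/59.67 = 0.0168.

0.0168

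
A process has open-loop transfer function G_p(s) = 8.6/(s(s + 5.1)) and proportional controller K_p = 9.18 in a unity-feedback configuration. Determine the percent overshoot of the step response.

39%

From 1 + K_pG_p(s) = 0: s² + 5.1s + 78.95 = 0 ⇒ ω_n = 8.885, ζ = 0.287.
%OS = 100·exp(−πζ/√(1−ζ²)) = 100·exp(−π·0.287/√0.9176) = 39%.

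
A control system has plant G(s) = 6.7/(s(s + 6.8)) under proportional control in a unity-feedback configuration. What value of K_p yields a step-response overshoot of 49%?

From %OS = 100·exp(−πζ/√(1−ζ²)) = 49%, ζ = −ln(0.49)/√(π²+ln²(0.49)) = 0.2214.
Characteristic equation s² + 6.8s + 6.7K_p = 0 gives ζ = 6.8/(2√(6.7K_p)).
Setting ζ = 0.2214: √(6.7K_p) = 6.8/(2·0.2214) = 15.35, so K_p = 235.8/6.7 = 35.2.

K_p = 35.2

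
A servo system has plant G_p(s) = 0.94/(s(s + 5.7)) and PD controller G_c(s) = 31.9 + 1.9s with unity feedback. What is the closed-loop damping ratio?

Forward path: (31.9 + 1.9s)·0.94/(s(s+5.7)). The closed-loop characteristic equation is s² + (5.7 + 0.94·1.9)s + 0.94·31.9 = 0.
That is s² + 7.486s + 29.99 = 0, so ω_n = 5.476 rad/s and ζ = 7.486/(2·5.476) = 0.6835.

ζ = 0.684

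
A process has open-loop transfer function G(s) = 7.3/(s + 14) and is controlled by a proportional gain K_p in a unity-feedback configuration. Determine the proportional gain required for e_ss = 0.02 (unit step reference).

K_p = 94

The loop is type 0, so e_ss(step) = 1/(1 + K_pos) with K_pos = K_p·G(0).
G(0) = 0.5214. Require 1/(1 + K_p·0.5214) = 0.02, so 1 + 0.5214·K_p = 50.
K_p = (50 − 1)/0.5214 = 94.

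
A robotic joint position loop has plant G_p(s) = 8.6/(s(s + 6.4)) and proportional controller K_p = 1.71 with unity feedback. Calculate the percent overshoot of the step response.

Closed-loop characteristic equation: s² + 6.4s + 14.71 = 0, so ω_n = 3.835 rad/s and ζ = 6.4/(2·3.835) = 0.8345.
%OS = 100·exp(−πζ/√(1−ζ²)) = 100·exp(−π·0.8345/√0.3037) = 0.859%.

0.859%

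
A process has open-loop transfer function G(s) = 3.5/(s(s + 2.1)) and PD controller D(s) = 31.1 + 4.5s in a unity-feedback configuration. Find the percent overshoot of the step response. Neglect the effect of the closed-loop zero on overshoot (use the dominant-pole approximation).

0.558%

Forward path: (31.1 + 4.5s)·3.5/(s(s+2.1)). The closed-loop characteristic equation is s² + (2.1 + 3.5·4.5)s + 3.5·31.1 = 0.
That is s² + 17.85s + 108.9 = 0, so ω_n = 10.43 rad/s and ζ = 17.85/(2·10.43) = 0.8554.
%OS = 100·exp(−πζ/√(1−ζ²)) = 0.558%.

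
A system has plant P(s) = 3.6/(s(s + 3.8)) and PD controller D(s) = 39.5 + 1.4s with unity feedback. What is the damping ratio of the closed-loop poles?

Forward path: (39.5 + 1.4s)·3.6/(s(s+3.8)). The closed-loop characteristic equation is s² + (3.8 + 3.6·1.4)s + 3.6·39.5 = 0.
That is s² + 8.84s + 142.2 = 0, so ω_n = 11.92 rad/s and ζ = 8.84/(2·11.92) = 0.3707.

ζ = 0.371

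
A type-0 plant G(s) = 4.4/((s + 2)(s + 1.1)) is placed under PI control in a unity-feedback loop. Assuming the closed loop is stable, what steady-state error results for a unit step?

The PI controller's integrator makes the forward path type 1, so e_ss to a step is zero.

0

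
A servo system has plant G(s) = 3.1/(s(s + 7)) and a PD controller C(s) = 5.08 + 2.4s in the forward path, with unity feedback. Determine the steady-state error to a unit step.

0

The open loop C(s)G(s) has a pole at the origin (type 1), so the static position error constant is infinite and e_ss = 1/(1+∞) = 0.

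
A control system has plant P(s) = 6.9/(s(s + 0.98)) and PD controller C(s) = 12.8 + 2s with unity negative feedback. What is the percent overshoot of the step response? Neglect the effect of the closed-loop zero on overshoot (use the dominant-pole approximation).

Forward path: (12.8 + 2s)·6.9/(s(s+0.98)). The closed-loop characteristic equation is s² + (0.98 + 6.9·2)s + 6.9·12.8 = 0.
That is s² + 14.78s + 88.32 = 0, so ω_n = 9.398 rad/s and ζ = 14.78/(2·9.398) = 0.7863.
%OS = 100·exp(−πζ/√(1−ζ²)) = 1.83%.

1.83%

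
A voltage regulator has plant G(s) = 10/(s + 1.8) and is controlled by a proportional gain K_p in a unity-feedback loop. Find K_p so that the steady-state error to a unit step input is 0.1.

K_p = 1.62

Steady-state error for a unit step on this type-0 loop is 1/(1 + K_p·G(0)).
G(0) = 5.556. Require 1/(1 + K_p·5.556) = 0.1, so 1 + 5.556·K_p = 10.
K_p = (10 − 1)/5.556 = 1.62.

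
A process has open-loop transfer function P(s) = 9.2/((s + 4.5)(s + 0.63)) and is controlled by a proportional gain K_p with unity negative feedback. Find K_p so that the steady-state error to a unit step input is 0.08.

For a type-0 loop with proportional control, e_ss = 1/(1 + K_p·P(0)).
P(0) = 3.245. Require 1/(1 + K_p·3.245) = 0.08, so 1 + 3.245·K_p = 12.5.
K_p = (12.5 − 1)/3.245 = 3.54.

K_p = 3.54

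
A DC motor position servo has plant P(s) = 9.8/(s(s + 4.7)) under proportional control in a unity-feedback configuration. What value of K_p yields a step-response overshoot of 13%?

From %OS = 100·exp(−πζ/√(1−ζ²)) = 13%, ζ = −ln(0.13)/√(π²+ln²(0.13)) = 0.5446.
Characteristic equation s² + 4.7s + 9.8K_p = 0 gives ζ = 4.7/(2√(9.8K_p)).
Setting ζ = 0.5446: √(9.8K_p) = 4.7/(2·0.5446) = 4.315, so K_p = 18.62/9.8 = 1.9.

K_p = 1.9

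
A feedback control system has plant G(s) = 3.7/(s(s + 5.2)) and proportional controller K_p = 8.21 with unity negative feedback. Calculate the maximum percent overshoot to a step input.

18.6%

Closed-loop characteristic equation: s² + 5.2s + 30.38 = 0, so ω_n = 5.512 rad/s and ζ = 5.2/(2·5.512) = 0.4717.
%OS = 100·exp(−πζ/√(1−ζ²)) = 100·exp(−π·0.4717/√0.7775) = 18.6%.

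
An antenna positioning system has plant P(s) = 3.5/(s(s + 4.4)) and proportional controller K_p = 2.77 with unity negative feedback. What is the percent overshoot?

From 1 + K_pP(s) = 0: s² + 4.4s + 9.695 = 0 ⇒ ω_n = 3.114, ζ = 0.7066.
%OS = 100·exp(−πζ/√(1−ζ²)) = 100·exp(−π·0.7066/√0.5008) = 4.34%.

4.34%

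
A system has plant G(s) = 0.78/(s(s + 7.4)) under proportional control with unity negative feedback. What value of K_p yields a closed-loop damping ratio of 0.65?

Closed-loop characteristic equation: s² + 7.4s + K_p·0.78 = 0.
So ω_n = √(0.78K_p) and 2ζω_n = 7.4, giving ζ = 7.4/(2√(0.78K_p)).
Setting ζ = 0.65: √(0.78K_p) = 7.4/(2·0.65) = 5.692, so K_p = 32.4/0.78 = 41.5.

K_p = 41.5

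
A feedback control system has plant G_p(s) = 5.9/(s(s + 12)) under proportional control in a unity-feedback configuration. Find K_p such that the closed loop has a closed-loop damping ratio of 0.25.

K_p = 97.6

Closed-loop characteristic equation: s² + 12s + K_p·5.9 = 0.
So ω_n = √(5.9K_p) and 2ζω_n = 12, giving ζ = 12/(2√(5.9K_p)).
Setting ζ = 0.25: √(5.9K_p) = 12/(2·0.25) = 24, so K_p = 576/5.9 = 97.6.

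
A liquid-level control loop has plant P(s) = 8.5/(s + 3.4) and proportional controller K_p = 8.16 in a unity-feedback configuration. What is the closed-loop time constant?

Closed-loop transfer function: T(s) = K_p·P(s)/(1 + K_p·P(s)) = 69.36/(s + 3.4 + 69.36) = 69.36/(s + 72.76).
Time constant τ = 1/72.76 = 0.0137 s.

τ = 0.0137 s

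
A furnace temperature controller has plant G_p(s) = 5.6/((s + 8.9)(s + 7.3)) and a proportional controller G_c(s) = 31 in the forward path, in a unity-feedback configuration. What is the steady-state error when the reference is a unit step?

0.272

The loop is type 0. Static position error constant K_pos = G_c(0)·G_p(0) = 31·0.08619 = 2.672.
Steady-state error to a unit step: e_ss = 1/(1+K_pos) = 1/3.672 = 0.272.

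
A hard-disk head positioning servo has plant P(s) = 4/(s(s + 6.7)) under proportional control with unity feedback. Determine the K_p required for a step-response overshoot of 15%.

From %OS = 100·exp(−πζ/√(1−ζ²)) = 15%, ζ = −ln(0.15)/√(π²+ln²(0.15)) = 0.5169.
Characteristic equation s² + 6.7s + 4K_p = 0 gives ζ = 6.7/(2√(4K_p)).
Setting ζ = 0.5169: √(4K_p) = 6.7/(2·0.5169) = 6.481, so K_p = 42/4 = 10.5.

K_p = 10.5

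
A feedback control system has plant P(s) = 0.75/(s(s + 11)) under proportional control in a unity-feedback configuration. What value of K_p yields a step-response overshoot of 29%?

From %OS = 100·exp(−πζ/√(1−ζ²)) = 29%, ζ = −ln(0.29)/√(π²+ln²(0.29)) = 0.3666.
Characteristic equation s² + 11s + 0.75K_p = 0 gives ζ = 11/(2√(0.75K_p)).
Setting ζ = 0.3666: √(0.75K_p) = 11/(2·0.3666) = 15, so K_p = 225.1/0.75 = 300.

K_p = 300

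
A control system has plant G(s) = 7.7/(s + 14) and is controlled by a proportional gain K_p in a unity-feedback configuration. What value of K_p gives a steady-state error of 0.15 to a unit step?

K_p = 10.3

Steady-state error for a unit step on this type-0 loop is 1/(1 + K_p·G(0)).
G(0) = 0.55. Require 1/(1 + K_p·0.55) = 0.15, so 1 + 0.55·K_p = 6.667.
K_p = (6.667 − 1)/0.55 = 10.3.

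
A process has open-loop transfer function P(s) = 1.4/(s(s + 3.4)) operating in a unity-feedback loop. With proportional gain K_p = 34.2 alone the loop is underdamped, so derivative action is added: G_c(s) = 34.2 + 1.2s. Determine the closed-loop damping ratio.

ζ = 0.367

Forward path: (34.2 + 1.2s)·1.4/(s(s+3.4)). The closed-loop characteristic equation is s² + (3.4 + 1.4·1.2)s + 1.4·34.2 = 0.
That is s² + 5.08s + 47.88 = 0, so ω_n = 6.92 rad/s and ζ = 5.08/(2·6.92) = 0.3671.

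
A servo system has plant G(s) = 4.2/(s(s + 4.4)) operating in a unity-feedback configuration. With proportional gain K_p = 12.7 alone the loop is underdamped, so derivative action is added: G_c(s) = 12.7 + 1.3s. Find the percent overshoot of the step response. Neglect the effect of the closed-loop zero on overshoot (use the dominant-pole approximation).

5.65%

Forward path: (12.7 + 1.3s)·4.2/(s(s+4.4)). The closed-loop characteristic equation is s² + (4.4 + 4.2·1.3)s + 4.2·12.7 = 0.
That is s² + 9.86s + 53.34 = 0, so ω_n = 7.303 rad/s and ζ = 9.86/(2·7.303) = 0.675.
%OS = 100·exp(−πζ/√(1−ζ²)) = 5.65%.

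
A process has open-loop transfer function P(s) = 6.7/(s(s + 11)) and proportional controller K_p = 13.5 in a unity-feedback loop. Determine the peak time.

The closed-loop denominator s² + 11s + 90.45 gives ω_n = √90.45 = 9.511 and ζ = 11/(2ω_n) = 0.5783.
Damped frequency ω_d = ω_n√(1−ζ²) = 7.759 rad/s, so peak time T_p = π/ω_d = 0.405 s.

T_p = 0.405 s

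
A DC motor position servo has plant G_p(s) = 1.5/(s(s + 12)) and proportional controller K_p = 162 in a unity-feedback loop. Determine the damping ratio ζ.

ζ = 0.385

With unity feedback the closed-loop characteristic equation is s² + 12s + 162·1.5 = s² + 12s + 243 = 0.
So ω_n² = 243 ⇒ ω_n = 15.59 rad/s, and ζ = 12/(2ω_n) = 0.385.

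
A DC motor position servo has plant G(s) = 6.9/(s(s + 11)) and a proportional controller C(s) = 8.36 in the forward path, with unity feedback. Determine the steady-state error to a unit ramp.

0.191

The loop has one pole at the origin (type 1). Velocity error constant K_v = lim_{s→0} s·C(s)G(s) = 8.36·6.9/11 = 5.244.
Steady-state error to a unit ramp: e_ss = 1/K_v = 0.191.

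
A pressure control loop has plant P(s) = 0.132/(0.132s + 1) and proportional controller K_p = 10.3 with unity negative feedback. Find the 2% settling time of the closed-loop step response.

Closed loop: T(s) = K_p·P/(1+K_p·P) = 1.36/(0.132s + 1 + 1.36), with pole at s = −(1 + 1.36)/0.132 = −17.88.
τ = 1/17.88 = 0.05594 s, so 2% settling time ≈ 4τ = 0.224 s.

T_s ≈ 0.224 s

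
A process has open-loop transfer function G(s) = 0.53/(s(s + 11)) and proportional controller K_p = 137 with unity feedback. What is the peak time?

T_p = 0.483 s

Closed-loop characteristic equation: s² + 11s + 72.61 = 0, so ω_n = 8.521 rad/s and ζ = 11/(2·8.521) = 0.6455.
Damped frequency ω_d = ω_n√(1−ζ²) = 6.508 rad/s, so peak time T_p = π/ω_d = 0.483 s.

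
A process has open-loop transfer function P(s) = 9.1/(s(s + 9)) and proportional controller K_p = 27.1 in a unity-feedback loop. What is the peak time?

The closed-loop denominator s² + 9s + 246.6 gives ω_n = √246.6 = 15.7 and ζ = 9/(2ω_n) = 0.2866.
Damped frequency ω_d = ω_n√(1−ζ²) = 15.05 rad/s, so peak time T_p = π/ω_d = 0.209 s.

T_p = 0.209 s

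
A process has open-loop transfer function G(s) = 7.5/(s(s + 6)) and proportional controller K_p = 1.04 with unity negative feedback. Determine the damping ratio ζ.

With unity feedback the closed-loop characteristic equation is s² + 6s + 1.04·7.5 = s² + 6s + 7.8 = 0.
Matching s² + 2ζω_n s + ω_n²: ω_n = √7.8 = 2.793 rad/s and 2ζω_n = 6, so ζ = 6/(2·2.793) = 1.07.

ζ = 1.07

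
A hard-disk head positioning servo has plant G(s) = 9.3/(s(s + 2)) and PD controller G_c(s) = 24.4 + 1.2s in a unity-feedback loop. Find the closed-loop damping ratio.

Forward path: (24.4 + 1.2s)·9.3/(s(s+2)). The closed-loop characteristic equation is s² + (2 + 9.3·1.2)s + 9.3·24.4 = 0.
That is s² + 13.16s + 226.9 = 0, so ω_n = 15.06 rad/s and ζ = 13.16/(2·15.06) = 0.4368.

ζ = 0.437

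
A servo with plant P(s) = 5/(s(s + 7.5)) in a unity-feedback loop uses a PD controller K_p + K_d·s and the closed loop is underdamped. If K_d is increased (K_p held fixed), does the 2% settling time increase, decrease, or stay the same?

decrease

Characteristic equation s² + (7.5 + 5K_d)s + 5K_p = 0: raising K_d increases ζω_n = (7.5+5K_d)/2 while the loop stays underdamped, so T_s ≈ 4/(ζω_n) decreases.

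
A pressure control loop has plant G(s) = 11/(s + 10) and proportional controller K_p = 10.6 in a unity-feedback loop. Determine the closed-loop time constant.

Closed-loop transfer function: T(s) = K_p·G(s)/(1 + K_p·G(s)) = 116.6/(s + 10 + 116.6) = 116.6/(s + 126.6).
Time constant τ = 1/126.6 = 0.0079 s.

τ = 0.0079 s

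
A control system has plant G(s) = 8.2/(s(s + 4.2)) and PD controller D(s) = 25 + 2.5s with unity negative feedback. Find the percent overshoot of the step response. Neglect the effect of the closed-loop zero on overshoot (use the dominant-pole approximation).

Forward path: (25 + 2.5s)·8.2/(s(s+4.2)). The closed-loop characteristic equation is s² + (4.2 + 8.2·2.5)s + 8.2·25 = 0.
That is s² + 24.7s + 205 = 0, so ω_n = 14.32 rad/s and ζ = 24.7/(2·14.32) = 0.8626.
%OS = 100·exp(−πζ/√(1−ζ²)) = 0.472%.

0.472%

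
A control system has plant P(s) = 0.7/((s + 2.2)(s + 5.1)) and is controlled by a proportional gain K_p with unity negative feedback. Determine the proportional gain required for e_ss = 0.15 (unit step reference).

K_p = 90.8

For a type-0 loop with proportional control, e_ss = 1/(1 + K_p·P(0)).
P(0) = 0.06239. Require 1/(1 + K_p·0.06239) = 0.15, so 1 + 0.06239·K_p = 6.667.
K_p = (6.667 − 1)/0.06239 = 90.8.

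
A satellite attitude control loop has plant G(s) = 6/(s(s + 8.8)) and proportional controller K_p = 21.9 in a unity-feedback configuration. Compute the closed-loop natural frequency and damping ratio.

ω_n = 11.5 rad/s, ζ = 0.384

The closed-loop denominator is s(s+8.8) + 21.9·6 = s² + 8.8s + 131.4.
So ω_n² = 131.4 ⇒ ω_n = 11.46 rad/s, and ζ = 8.8/(2ω_n) = 0.384.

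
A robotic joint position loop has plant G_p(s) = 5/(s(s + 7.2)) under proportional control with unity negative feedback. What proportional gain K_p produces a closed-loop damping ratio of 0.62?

K_p = 6.74

Closed-loop characteristic equation: s² + 7.2s + K_p·5 = 0.
So ω_n = √(5K_p) and 2ζω_n = 7.2, giving ζ = 7.2/(2√(5K_p)).
Setting ζ = 0.62: √(5K_p) = 7.2/(2·0.62) = 5.806, so K_p = 33.71/5 = 6.74.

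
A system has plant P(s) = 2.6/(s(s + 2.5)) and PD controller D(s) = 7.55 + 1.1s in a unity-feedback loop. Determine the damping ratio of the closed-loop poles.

Forward path: (7.55 + 1.1s)·2.6/(s(s+2.5)). The closed-loop characteristic equation is s² + (2.5 + 2.6·1.1)s + 2.6·7.55 = 0.
That is s² + 5.36s + 19.63 = 0, so ω_n = 4.431 rad/s and ζ = 5.36/(2·4.431) = 0.6049.

ζ = 0.605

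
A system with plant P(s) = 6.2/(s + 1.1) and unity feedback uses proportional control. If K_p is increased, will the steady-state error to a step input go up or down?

The position error constant K_pos = K_p·P(0) grows with K_p, and e_ss = 1/(1+K_pos) falls.

decrease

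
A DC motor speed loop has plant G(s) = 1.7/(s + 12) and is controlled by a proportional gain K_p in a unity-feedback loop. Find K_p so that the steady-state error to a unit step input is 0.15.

Steady-state error for a unit step on this type-0 loop is 1/(1 + K_p·G(0)).
G(0) = 0.1417. Require 1/(1 + K_p·0.1417) = 0.15, so 1 + 0.1417·K_p = 6.667.
K_p = (6.667 − 1)/0.1417 = 40.

K_p = 40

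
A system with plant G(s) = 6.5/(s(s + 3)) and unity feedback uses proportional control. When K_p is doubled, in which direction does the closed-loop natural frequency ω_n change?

ω_n = √(6.5·K_p), which grows with K_p.

increase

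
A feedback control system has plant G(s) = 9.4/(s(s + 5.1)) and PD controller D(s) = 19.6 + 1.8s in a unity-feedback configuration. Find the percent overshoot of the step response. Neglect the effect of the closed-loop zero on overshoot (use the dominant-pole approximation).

Forward path: (19.6 + 1.8s)·9.4/(s(s+5.1)). The closed-loop characteristic equation is s² + (5.1 + 9.4·1.8)s + 9.4·19.6 = 0.
That is s² + 22.02s + 184.2 = 0, so ω_n = 13.57 rad/s and ζ = 22.02/(2·13.57) = 0.8111.
%OS = 100·exp(−πζ/√(1−ζ²)) = 1.28%.

1.28%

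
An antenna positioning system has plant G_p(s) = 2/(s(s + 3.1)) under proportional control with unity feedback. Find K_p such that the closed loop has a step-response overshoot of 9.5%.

K_p = 3.34

From %OS = 100·exp(−πζ/√(1−ζ²)) = 9.5%, ζ = −ln(0.095)/√(π²+ln²(0.095)) = 0.5996.
Characteristic equation s² + 3.1s + 2K_p = 0 gives ζ = 3.1/(2√(2K_p)).
Setting ζ = 0.5996: √(2K_p) = 3.1/(2·0.5996) = 2.585, so K_p = 6.682/2 = 3.34.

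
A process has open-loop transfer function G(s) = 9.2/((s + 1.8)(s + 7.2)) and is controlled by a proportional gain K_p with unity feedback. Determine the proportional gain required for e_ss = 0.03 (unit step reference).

The loop is type 0, so e_ss(step) = 1/(1 + K_pos) with K_pos = K_p·G(0).
G(0) = 0.7099. Require 1/(1 + K_p·0.7099) = 0.03, so 1 + 0.7099·K_p = 33.33.
K_p = (33.33 − 1)/0.7099 = 45.5.

K_p = 45.5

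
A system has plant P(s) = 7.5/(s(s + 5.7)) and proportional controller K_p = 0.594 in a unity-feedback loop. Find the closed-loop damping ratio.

ζ = 1.35

With unity feedback the closed-loop characteristic equation is s² + 5.7s + 0.594·7.5 = s² + 5.7s + 4.455 = 0.
Matching s² + 2ζω_n s + ω_n²: ω_n = √4.455 = 2.111 rad/s and 2ζω_n = 5.7, so ζ = 5.7/(2·2.111) = 1.35.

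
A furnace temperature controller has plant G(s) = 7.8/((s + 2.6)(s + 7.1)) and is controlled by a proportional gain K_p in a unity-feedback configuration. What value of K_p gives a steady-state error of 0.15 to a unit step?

Steady-state error for a unit step on this type-0 loop is 1/(1 + K_p·G(0)).
G(0) = 0.4225. Require 1/(1 + K_p·0.4225) = 0.15, so 1 + 0.4225·K_p = 6.667.
K_p = (6.667 − 1)/0.4225 = 13.4.

K_p = 13.4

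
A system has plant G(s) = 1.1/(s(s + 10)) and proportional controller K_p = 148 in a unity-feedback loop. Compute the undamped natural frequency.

ω_n = 12.8 rad/s

1 + K_p·G(s) = 0 gives s² + 10s + 162.8 = 0.
Matching s² + 2ζω_n s + ω_n²: ω_n = √162.8 = 12.76 rad/s and 2ζω_n = 10, so ζ = 10/(2·12.76) = 0.392.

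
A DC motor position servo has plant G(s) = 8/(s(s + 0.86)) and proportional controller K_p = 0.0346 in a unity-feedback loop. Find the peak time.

T_p = 10.4 s

Closed-loop characteristic equation: s² + 0.86s + 0.2768 = 0, so ω_n = 0.5261 rad/s and ζ = 0.86/(2·0.5261) = 0.8173.
Damped frequency ω_d = ω_n√(1−ζ²) = 0.3032 rad/s, so peak time T_p = π/ω_d = 10.4 s.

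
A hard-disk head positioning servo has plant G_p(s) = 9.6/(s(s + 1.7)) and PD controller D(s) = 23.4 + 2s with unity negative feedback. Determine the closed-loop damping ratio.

Forward path: (23.4 + 2s)·9.6/(s(s+1.7)). The closed-loop characteristic equation is s² + (1.7 + 9.6·2)s + 9.6·23.4 = 0.
That is s² + 20.9s + 224.6 = 0, so ω_n = 14.99 rad/s and ζ = 20.9/(2·14.99) = 0.6972.

ζ = 0.697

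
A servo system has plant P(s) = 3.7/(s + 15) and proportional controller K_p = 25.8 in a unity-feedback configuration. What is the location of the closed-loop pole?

s = -110.5

Closed-loop transfer function: T(s) = K_p·P(s)/(1 + K_p·P(s)) = 95.46/(s + 15 + 95.46) = 95.46/(s + 110.5).
The closed-loop pole is at s = −110.5.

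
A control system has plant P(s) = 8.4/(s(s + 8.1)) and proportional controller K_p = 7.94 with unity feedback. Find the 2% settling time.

T_s ≈ 0.988 s

From 1 + K_pP(s) = 0: s² + 8.1s + 66.7 = 0 ⇒ ω_n = 8.167, ζ = 0.4959.
2% settling time T_s ≈ 4/(ζω_n) = 4/4.05 = 0.988 s.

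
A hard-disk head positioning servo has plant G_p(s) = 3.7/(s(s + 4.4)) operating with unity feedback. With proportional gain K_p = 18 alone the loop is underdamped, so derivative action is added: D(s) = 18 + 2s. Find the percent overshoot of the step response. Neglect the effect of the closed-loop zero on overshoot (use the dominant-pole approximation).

3.73%

Forward path: (18 + 2s)·3.7/(s(s+4.4)). The closed-loop characteristic equation is s² + (4.4 + 3.7·2)s + 3.7·18 = 0.
That is s² + 11.8s + 66.6 = 0, so ω_n = 8.161 rad/s and ζ = 11.8/(2·8.161) = 0.723.
%OS = 100·exp(−πζ/√(1−ζ²)) = 3.73%.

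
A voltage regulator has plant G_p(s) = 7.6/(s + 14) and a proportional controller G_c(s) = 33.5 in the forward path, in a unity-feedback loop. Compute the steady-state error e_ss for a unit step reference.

The loop is type 0. Static position error constant K_pos = G_c(0)·G_p(0) = 33.5·0.5429 = 18.19.
Steady-state error to a unit step: e_ss = 1/(1+K_pos) = 1/19.19 = 0.0521.

0.0521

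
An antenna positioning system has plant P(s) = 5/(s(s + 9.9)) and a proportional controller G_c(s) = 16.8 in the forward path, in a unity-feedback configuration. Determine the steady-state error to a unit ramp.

The loop has one pole at the origin (type 1). Velocity error constant K_v = lim_{s→0} s·G_c(s)P(s) = 16.8·5/9.9 = 8.485.
Steady-state error to a unit ramp: e_ss = 1/K_v = 0.118.

0.118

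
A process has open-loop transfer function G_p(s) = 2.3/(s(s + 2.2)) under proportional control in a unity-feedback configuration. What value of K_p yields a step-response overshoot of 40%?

K_p = 6.71

From %OS = 100·exp(−πζ/√(1−ζ²)) = 40%, ζ = −ln(0.4)/√(π²+ln²(0.4)) = 0.28.
Characteristic equation s² + 2.2s + 2.3K_p = 0 gives ζ = 2.2/(2√(2.3K_p)).
Setting ζ = 0.28: √(2.3K_p) = 2.2/(2·0.28) = 3.929, so K_p = 15.43/2.3 = 6.71.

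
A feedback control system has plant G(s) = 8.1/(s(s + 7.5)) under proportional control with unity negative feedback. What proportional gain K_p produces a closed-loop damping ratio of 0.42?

K_p = 9.84

Closed-loop characteristic equation: s² + 7.5s + K_p·8.1 = 0.
So ω_n = √(8.1K_p) and 2ζω_n = 7.5, giving ζ = 7.5/(2√(8.1K_p)).
Setting ζ = 0.42: √(8.1K_p) = 7.5/(2·0.42) = 8.929, so K_p = 79.72/8.1 = 9.84.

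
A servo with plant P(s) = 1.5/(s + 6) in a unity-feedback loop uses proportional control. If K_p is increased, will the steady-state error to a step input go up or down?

The position error constant K_pos = K_p·P(0) grows with K_p, and e_ss = 1/(1+K_pos) falls.

decrease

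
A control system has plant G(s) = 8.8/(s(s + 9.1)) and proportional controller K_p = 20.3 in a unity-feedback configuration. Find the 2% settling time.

T_s ≈ 0.879 s

Closed-loop characteristic equation: s² + 9.1s + 178.6 = 0, so ω_n = 13.37 rad/s and ζ = 9.1/(2·13.37) = 0.3404.
2% settling time T_s ≈ 4/(ζω_n) = 4/4.55 = 0.879 s.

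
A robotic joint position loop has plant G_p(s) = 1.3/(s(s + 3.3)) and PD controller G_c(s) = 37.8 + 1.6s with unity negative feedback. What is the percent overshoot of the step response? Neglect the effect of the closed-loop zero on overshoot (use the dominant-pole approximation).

27.1%

Forward path: (37.8 + 1.6s)·1.3/(s(s+3.3)). The closed-loop characteristic equation is s² + (3.3 + 1.3·1.6)s + 1.3·37.8 = 0.
That is s² + 5.38s + 49.14 = 0, so ω_n = 7.01 rad/s and ζ = 5.38/(2·7.01) = 0.3837.
%OS = 100·exp(−πζ/√(1−ζ²)) = 27.1%.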